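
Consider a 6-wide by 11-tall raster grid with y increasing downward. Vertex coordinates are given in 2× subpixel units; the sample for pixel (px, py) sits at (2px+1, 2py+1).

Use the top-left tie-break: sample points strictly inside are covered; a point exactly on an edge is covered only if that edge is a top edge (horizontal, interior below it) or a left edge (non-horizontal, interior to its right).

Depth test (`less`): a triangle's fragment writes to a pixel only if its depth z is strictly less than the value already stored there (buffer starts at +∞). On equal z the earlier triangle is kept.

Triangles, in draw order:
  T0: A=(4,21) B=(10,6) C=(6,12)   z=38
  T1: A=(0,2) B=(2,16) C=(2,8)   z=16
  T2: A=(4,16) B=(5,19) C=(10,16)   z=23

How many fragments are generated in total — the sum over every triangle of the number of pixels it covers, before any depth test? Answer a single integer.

T0:
  2·area = 24  (B↔C swapped to make it positive)
  edge (4, 21)→(6, 12): d=(2,-9) top-left  bias=+0
  edge (6, 12)→(10, 6): d=(4,-6) top-left  bias=+0
  edge (10, 6)→(4, 21): d=(-6,15) right/bottom  bias=-1
    (3,5)@(7, 11): e=[7,2,15] → █
    (4,5)@(9, 11): e=[25,14,-15] → ·
    (3,6)@(7, 13): e=[11,10,3] → █
    (4,6)@(9, 13): e=[29,22,-27] → ·
    (3,7)@(7, 15): e=[15,18,-9] → ·
    (2,8)@(5, 17): e=[1,14,9] → █
    (3,8)@(7, 17): e=[19,26,-21] → ·
    (2,9)@(5, 19): e=[5,22,-3] → ·
  covered (3 px):
    · · · · · ·
    · · · · · ·
    · · · · · ·
    · · · · · ·
    · · · · · ·
    · · · █ · ·
    · · · █ · ·
    · · · · · ·
    · · █ · · ·
    · · · · · ·
    · · · · · ·
T1:
  2·area = 16  (B↔C swapped to make it positive)
  edge (0, 2)→(2, 8): d=(2,6) right/bottom  bias=-1
  edge (2, 8)→(2, 16): d=(0,8) right/bottom  bias=-1
  edge (2, 16)→(0, 2): d=(-2,-14) top-left  bias=+0
    (0,2)@(1, 5): e=[0,8,8] → ·  [on edge]
    (0,3)@(1, 7): e=[4,8,4] → █
    (1,3)@(3, 7): e=[-8,-8,32] → ·
    (0,4)@(1, 9): e=[8,8,0] → █  [on edge]
    (1,4)@(3, 9): e=[-4,-8,28] → ·
    (0,5)@(1, 11): e=[12,8,-4] → ·
    (1,5)@(3, 11): e=[0,-8,24] → ·  [on edge]
    (2,8)@(5, 17): e=[0,-24,40] → ·  [on edge]
  covered (2 px):
    · · · · · ·
    · · · · · ·
    · · · · · ·
    █ · · · · ·
    █ · · · · ·
    · · · · · ·
    · · · · · ·
    · · · · · ·
    · · · · · ·
    · · · · · ·
    · · · · · ·
T2:
  2·area = 18  (B↔C swapped to make it positive)
  edge (4, 16)→(10, 16): d=(6,0) top-left  bias=+0
  edge (10, 16)→(5, 19): d=(-5,3) right/bottom  bias=-1
  edge (5, 19)→(4, 16): d=(-1,-3) top-left  bias=+0
    (0,3)@(1, 7): e=[-54,72,0] → ·  [on edge]
    (1,6)@(3, 13): e=[-18,36,0] → ·  [on edge]
    (2,8)@(5, 17): e=[6,10,2] → █
    (3,8)@(7, 17): e=[6,4,8] → █
    (4,8)@(9, 17): e=[6,-2,14] → ·
    (2,9)@(5, 19): e=[18,0,0] → ·  [on edge]
    (3,9)@(7, 19): e=[18,-6,6] → ·
  covered (2 px):
    · · · · · ·
    · · · · · ·
    · · · · · ·
    · · · · · ·
    · · · · · ·
    · · · · · ·
    · · · · · ·
    · · · · · ·
    · · █ █ · ·
    · · · · · ·
    · · · · · ·

Result: 7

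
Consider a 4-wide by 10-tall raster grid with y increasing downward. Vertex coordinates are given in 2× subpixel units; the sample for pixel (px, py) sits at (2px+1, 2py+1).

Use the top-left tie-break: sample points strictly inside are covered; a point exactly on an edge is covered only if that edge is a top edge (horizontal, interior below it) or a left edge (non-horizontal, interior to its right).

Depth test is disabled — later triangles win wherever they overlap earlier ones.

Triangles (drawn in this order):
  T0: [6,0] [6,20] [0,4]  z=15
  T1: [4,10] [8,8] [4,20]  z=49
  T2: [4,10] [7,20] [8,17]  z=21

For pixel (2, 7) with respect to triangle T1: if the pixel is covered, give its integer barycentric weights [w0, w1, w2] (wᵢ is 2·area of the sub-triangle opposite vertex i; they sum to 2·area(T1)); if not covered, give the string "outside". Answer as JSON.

T0:
  2·area = 120
  edge (6, 0)→(6, 20): d=(0,20) right/bottom  bias=-1
  edge (6, 20)→(0, 4): d=(-6,-16) top-left  bias=+0
  edge (0, 4)→(6, 0): d=(6,-4) top-left  bias=+0
    (2,0)@(5, 1): e=[20,98,2] → █
    (3,0)@(7, 1): e=[-20,130,10] → ·
    (1,1)@(3, 3): e=[60,54,6] → █
    (3,1)@(7, 3): e=[-20,118,22] → ·
    (0,2)@(1, 5): e=[100,10,10] → █
    (3,2)@(7, 5): e=[-20,106,34] → ·
    (0,3)@(1, 7): e=[100,-2,22] → ·
    (1,3)@(3, 7): e=[60,30,30] → █
    (3,3)@(7, 7): e=[-20,94,46] → ·
    (1,4)@(3, 9): e=[60,18,42] → █
    (3,4)@(7, 9): e=[-20,82,58] → ·
    (1,5)@(3, 11): e=[60,6,54] → █
  covered (15 px):
    · · █ ·
    · █ █ ·
    █ █ █ ·
    · █ █ ·
    · █ █ ·
    · █ █ ·
    · · █ ·
    · · █ ·
    · · █ ·
    · · · ·
T1:
  2·area = 40
  edge (4, 10)→(8, 8): d=(4,-2) top-left  bias=+0
  edge (8, 8)→(4, 20): d=(-4,12) right/bottom  bias=-1
  edge (4, 20)→(4, 10): d=(0,-10) top-left  bias=+0
    (3,4)@(7, 9): e=[2,8,30] → █
    (2,5)@(5, 11): e=[6,24,10] → █
    (3,5)@(7, 11): e=[10,0,30] → ·  [on edge]
    (2,6)@(5, 13): e=[14,16,10] → █
    (3,6)@(7, 13): e=[18,-8,30] → ·
    (2,7)@(5, 15): e=[22,8,10] → █
    (3,7)@(7, 15): e=[26,-16,30] → ·
    (2,8)@(5, 17): e=[30,0,10] → ·  [on edge]
  covered (4 px):
    · · · ·
    · · · ·
    · · · ·
    · · · ·
    · · · █
    · · █ ·
    · · █ ·
    · · █ ·
    · · · ·
    · · · ·
T2:
  2·area = 19  (B↔C swapped to make it positive)
  edge (4, 10)→(8, 17): d=(4,7) right/bottom  bias=-1
  edge (8, 17)→(7, 20): d=(-1,3) right/bottom  bias=-1
  edge (7, 20)→(4, 10): d=(-3,-10) top-left  bias=+0
    (2,6)@(5, 13): e=[5,13,1] → █
    (3,6)@(7, 13): e=[-9,7,21] → ·
    (2,7)@(5, 15): e=[13,11,-5] → ·
    (3,8)@(7, 17): e=[7,3,9] → █
    (3,9)@(7, 19): e=[15,1,3] → █
  covered (3 px):
    · · · ·
    · · · ·
    · · · ·
    · · · ·
    · · · ·
    · · · ·
    · · █ ·
    · · · ·
    · · · █
    · · · █

Final: [8,10,22]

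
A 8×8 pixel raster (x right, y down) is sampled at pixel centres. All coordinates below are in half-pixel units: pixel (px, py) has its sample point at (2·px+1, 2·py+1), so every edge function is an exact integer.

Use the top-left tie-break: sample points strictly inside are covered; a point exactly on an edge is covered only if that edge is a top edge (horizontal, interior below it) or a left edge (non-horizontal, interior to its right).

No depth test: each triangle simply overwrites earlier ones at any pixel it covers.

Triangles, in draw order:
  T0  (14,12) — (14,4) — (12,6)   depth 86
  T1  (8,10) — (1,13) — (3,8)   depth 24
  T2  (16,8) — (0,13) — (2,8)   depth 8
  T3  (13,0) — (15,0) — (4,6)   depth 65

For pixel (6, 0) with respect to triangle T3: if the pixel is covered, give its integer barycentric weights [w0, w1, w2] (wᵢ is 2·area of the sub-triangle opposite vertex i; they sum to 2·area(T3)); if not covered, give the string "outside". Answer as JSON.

T0:
  2·area = 16  (B↔C swapped to make it positive)
  edge (14, 12)→(12, 6): d=(-2,-6) top-left  bias=+0
  edge (12, 6)→(14, 4): d=(2,-2) top-left  bias=+0
  edge (14, 4)→(14, 12): d=(0,8) right/bottom  bias=-1
    (5,1)@(11, 3): e=[0,-8,24] → .  [on edge]
    (7,1)@(15, 3): e=[24,0,-8] → .  [on edge]
    (6,2)@(13, 5): e=[8,0,8] → X  [on edge]
    (7,2)@(15, 5): e=[20,4,-8] → .
    (5,3)@(11, 7): e=[-8,0,24] → .  [on edge]
    (6,3)@(13, 7): e=[4,4,8] → X
    (7,3)@(15, 7): e=[16,8,-8] → .
    (4,4)@(9, 9): e=[-24,0,40] → .  [on edge]
    (6,4)@(13, 9): e=[0,8,8] → X  [on edge]
    (7,4)@(15, 9): e=[12,12,-8] → .
    (3,5)@(7, 11): e=[-40,0,56] → .  [on edge]
    (6,5)@(13, 11): e=[-4,12,8] → .
    (2,6)@(5, 13): e=[-56,0,72] → .  [on edge]
    (1,7)@(3, 15): e=[-72,0,88] → .  [on edge]
    (7,7)@(15, 15): e=[0,24,-8] → .  [on edge]
  covered (3 px):
    . . . . . . . .
    . . . . . . . .
    . . . . . . X .
    . . . . . . X .
    . . . . . . X .
    . . . . . . . .
    . . . . . . . .
    . . . . . . . .
T1:
  2·area = 29
  edge (8, 10)→(1, 13): d=(-7,3) right/bottom  bias=-1
  edge (1, 13)→(3, 8): d=(2,-5) top-left  bias=+0
  edge (3, 8)→(8, 10): d=(5,2) right/bottom  bias=-1
    (2,1)@(5, 3): e=[58,0,-29] → .  [on edge]
    (7,3)@(15, 7): e=[0,58,-29] → .  [on edge]
    (1,4)@(3, 9): e=[22,2,5] → X
    (2,4)@(5, 9): e=[16,12,1] → X
    (3,4)@(7, 9): e=[10,22,-3] → .
    (1,5)@(3, 11): e=[8,6,15] → X
    (3,5)@(7, 11): e=[-4,26,7] → .
    (0,6)@(1, 13): e=[0,0,29] → .  [on edge]
    (1,6)@(3, 13): e=[-6,10,25] → .
    (2,6)@(5, 13): e=[-12,20,21] → .
  covered (4 px):
    . . . . . . . .
    . . . . . . . .
    . . . . . . . .
    . . . . . . . .
    . X X . . . . .
    . X X . . . . .
    . . . . . . . .
    . . . . . . . .
T2:
  2·area = 70
  edge (16, 8)→(0, 13): d=(-16,5) right/bottom  bias=-1
  edge (0, 13)→(2, 8): d=(2,-5) top-left  bias=+0
  edge (2, 8)→(16, 8): d=(14,0) top-left  bias=+0
    (1,4)@(3, 9): e=[49,7,14] → X
    (2,4)@(5, 9): e=[39,17,14] → X
    (3,4)@(7, 9): e=[29,27,14] → X
    (4,4)@(9, 9): e=[19,37,14] → X
    (5,4)@(11, 9): e=[9,47,14] → X
    (6,4)@(13, 9): e=[-1,57,14] → .
    (0,5)@(1, 11): e=[27,1,42] → X
    (3,5)@(7, 11): e=[-3,31,42] → .
    (4,5)@(9, 11): e=[-13,41,42] → .
    (5,5)@(11, 11): e=[-23,51,42] → .
    (0,6)@(1, 13): e=[-5,5,70] → .
    (1,6)@(3, 13): e=[-15,15,70] → .
  covered (8 px):
    . . . . . . . .
    . . . . . . . .
    . . . . . . . .
    . . . . . . . .
    . X X X X X . .
    X X X . . . . .
    . . . . . . . .
    . . . . . . . .
T3:
  2·area = 12
  edge (13, 0)→(15, 0): d=(2,0) top-left  bias=+0
  edge (15, 0)→(4, 6): d=(-11,6) right/bottom  bias=-1
  edge (4, 6)→(13, 0): d=(9,-6) top-left  bias=+0
    (6,0)@(13, 1): e=[2,1,9] → X
    (7,0)@(15, 1): e=[2,-11,21] → .
    (4,1)@(9, 3): e=[6,3,3] → X
    (5,1)@(11, 3): e=[6,-9,15] → .
    (6,1)@(13, 3): e=[6,-21,27] → .
    (4,2)@(9, 5): e=[10,-19,21] → .
  covered (2 px):
    . . . . . . X .
    . . . . X . . .
    . . . . . . . .
    . . . . . . . .
    . . . . . . . .
    . . . . . . . .
    . . . . . . . .
    . . . . . . . .

Result: [1,9,2]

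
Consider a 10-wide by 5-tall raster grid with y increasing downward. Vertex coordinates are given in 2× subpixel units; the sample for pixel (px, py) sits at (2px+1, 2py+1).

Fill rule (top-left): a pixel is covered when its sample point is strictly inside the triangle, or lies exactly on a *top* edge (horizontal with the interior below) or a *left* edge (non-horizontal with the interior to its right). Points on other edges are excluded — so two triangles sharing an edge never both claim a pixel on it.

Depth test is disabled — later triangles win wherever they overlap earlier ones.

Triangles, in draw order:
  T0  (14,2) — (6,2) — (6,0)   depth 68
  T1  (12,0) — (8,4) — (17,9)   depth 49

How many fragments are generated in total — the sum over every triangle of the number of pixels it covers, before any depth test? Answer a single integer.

T0:
  2·area = 16
  edge (14, 2)→(6, 2): d=(-8,0) right/bottom  bias=-1
  edge (6, 2)→(6, 0): d=(0,-2) top-left  bias=+0
  edge (6, 0)→(14, 2): d=(8,2) right/bottom  bias=-1
    (3,0)@(7, 1): e=[8,2,6] → X
    (4,0)@(9, 1): e=[8,6,2] → X
    (5,0)@(11, 1): e=[8,10,-2] → .
    (3,1)@(7, 3): e=[-8,2,22] → .
    (4,1)@(9, 3): e=[-8,6,18] → .
  covered (2 px):
    . . . X X . . . . .
    . . . . . . . . . .
    . . . . . . . . . .
    . . . . . . . . . .
    . . . . . . . . . .
T1:
  2·area = 56  (B↔C swapped to make it positive)
  edge (12, 0)→(17, 9): d=(5,9) right/bottom  bias=-1
  edge (17, 9)→(8, 4): d=(-9,-5) top-left  bias=+0
  edge (8, 4)→(12, 0): d=(4,-4) top-left  bias=+0
    (5,0)@(11, 1): e=[14,42,0] → X  [on edge]
    (6,0)@(13, 1): e=[-4,52,8] → .
    (4,1)@(9, 3): e=[42,14,0] → X  [on edge]
    (6,1)@(13, 3): e=[6,34,16] → X
    (7,1)@(15, 3): e=[-12,44,24] → .
    (3,2)@(7, 5): e=[70,-14,0] → .  [on edge]
    (4,2)@(9, 5): e=[52,-4,8] → .
    (5,2)@(11, 5): e=[34,6,16] → X
    (7,2)@(15, 5): e=[-2,26,32] → .
    (2,3)@(5, 7): e=[98,-42,0] → .  [on edge]
    (5,3)@(11, 7): e=[44,-12,24] → .
    (6,3)@(13, 7): e=[26,-2,32] → .
    (1,4)@(3, 9): e=[126,-70,0] → .  [on edge]
    (8,4)@(17, 9): e=[0,0,56] → .  [on edge]
  covered (7 px):
    . . . . . X . . . .
    . . . . X X X . . .
    . . . . . X X . . .
    . . . . . . . X . .
    . . . . . . . . . .

Result: 9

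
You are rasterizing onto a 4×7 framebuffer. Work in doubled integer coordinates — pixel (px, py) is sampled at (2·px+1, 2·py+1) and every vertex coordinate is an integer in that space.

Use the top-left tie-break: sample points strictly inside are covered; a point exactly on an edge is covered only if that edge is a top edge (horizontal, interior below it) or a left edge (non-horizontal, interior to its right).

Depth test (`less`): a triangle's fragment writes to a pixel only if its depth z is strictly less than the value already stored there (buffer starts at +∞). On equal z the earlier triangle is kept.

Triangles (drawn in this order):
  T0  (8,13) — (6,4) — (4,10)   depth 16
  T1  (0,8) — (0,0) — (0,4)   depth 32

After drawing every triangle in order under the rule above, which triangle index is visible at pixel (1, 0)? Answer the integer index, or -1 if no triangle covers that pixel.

T0:
  2·area = 30  (B↔C swapped to make it positive)
  edge (8, 13)→(4, 10): d=(-4,-3) top-left  bias=+0
  edge (4, 10)→(6, 4): d=(2,-6) top-left  bias=+0
  edge (6, 4)→(8, 13): d=(2,9) right/bottom  bias=-1
    (3,0)@(7, 1): e=[45,0,-15] → .  [on edge]
    (2,3)@(5, 7): e=[15,0,15] → X  [on edge]
    (3,3)@(7, 7): e=[21,12,-3] → .
    (2,4)@(5, 9): e=[7,4,19] → X
    (3,4)@(7, 9): e=[13,16,1] → X
    (2,5)@(5, 11): e=[-1,8,23] → .
    (3,5)@(7, 11): e=[5,20,5] → X
    (1,6)@(3, 13): e=[-15,0,45] → .  [on edge]
    (3,6)@(7, 13): e=[-3,24,9] → .
  covered (4 px):
    . . . .
    . . . .
    . . . .
    . . X .
    . . X X
    . . . X
    . . . .
T1:
  degenerate (2·area = 0) — covers nothing

Z-buffer (winner per pixel, '.' = empty):
  . . . .
  . . . .
  . . . .
  . . 0 .
  . . 0 0
  . . . 0
  . . . .

Final: -1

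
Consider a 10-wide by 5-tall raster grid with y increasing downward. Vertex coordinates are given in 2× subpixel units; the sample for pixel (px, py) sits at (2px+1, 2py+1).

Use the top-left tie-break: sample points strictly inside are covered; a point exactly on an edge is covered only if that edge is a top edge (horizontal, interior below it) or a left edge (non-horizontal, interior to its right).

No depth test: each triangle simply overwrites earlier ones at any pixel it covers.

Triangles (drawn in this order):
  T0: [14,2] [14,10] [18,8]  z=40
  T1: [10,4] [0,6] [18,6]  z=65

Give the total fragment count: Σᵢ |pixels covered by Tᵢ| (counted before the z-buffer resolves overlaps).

T0:
  2·area = 32  (B↔C swapped to make it positive)
  edge (14, 2)→(18, 8): d=(4,6) right/bottom  bias=-1
  edge (18, 8)→(14, 10): d=(-4,2) right/bottom  bias=-1
  edge (14, 10)→(14, 2): d=(0,-8) top-left  bias=+0
    (7,2)@(15, 5): e=[6,18,8] → █
    (8,2)@(17, 5): e=[-6,14,24] → ·
    (7,3)@(15, 7): e=[14,10,8] → █
    (8,3)@(17, 7): e=[2,6,24] → █
    (9,3)@(19, 7): e=[-10,2,40] → ·
    (7,4)@(15, 9): e=[22,2,8] → █
    (8,4)@(17, 9): e=[10,-2,24] → ·
  covered (4 px):
    · · · · · · · · · ·
    · · · · · · · · · ·
    · · · · · · · █ · ·
    · · · · · · · █ █ ·
    · · · · · · · █ · ·
T1:
  2·area = 36  (B↔C swapped to make it positive)
  edge (10, 4)→(18, 6): d=(8,2) right/bottom  bias=-1
  edge (18, 6)→(0, 6): d=(-18,0) right/bottom  bias=-1
  edge (0, 6)→(10, 4): d=(10,-2) top-left  bias=+0
    (7,1)@(15, 3): e=[-18,54,0] → ·  [on edge]
    (2,2)@(5, 5): e=[18,18,0] → █  [on edge]
    (3,2)@(7, 5): e=[14,18,4] → █
    (4,2)@(9, 5): e=[10,18,8] → █
    (5,2)@(11, 5): e=[6,18,12] → █
    (6,2)@(13, 5): e=[2,18,16] → █
    (7,2)@(15, 5): e=[-2,18,20] → ·
    (2,3)@(5, 7): e=[34,-18,20] → ·
    (3,3)@(7, 7): e=[30,-18,24] → ·
    (4,3)@(9, 7): e=[26,-18,28] → ·
    (5,3)@(11, 7): e=[22,-18,32] → ·
    (6,3)@(13, 7): e=[18,-18,36] → ·
  covered (5 px):
    · · · · · · · · · ·
    · · · · · · · · · ·
    · · █ █ █ █ █ · · ·
    · · · · · · · · · ·
    · · · · · · · · · ·

Result: 9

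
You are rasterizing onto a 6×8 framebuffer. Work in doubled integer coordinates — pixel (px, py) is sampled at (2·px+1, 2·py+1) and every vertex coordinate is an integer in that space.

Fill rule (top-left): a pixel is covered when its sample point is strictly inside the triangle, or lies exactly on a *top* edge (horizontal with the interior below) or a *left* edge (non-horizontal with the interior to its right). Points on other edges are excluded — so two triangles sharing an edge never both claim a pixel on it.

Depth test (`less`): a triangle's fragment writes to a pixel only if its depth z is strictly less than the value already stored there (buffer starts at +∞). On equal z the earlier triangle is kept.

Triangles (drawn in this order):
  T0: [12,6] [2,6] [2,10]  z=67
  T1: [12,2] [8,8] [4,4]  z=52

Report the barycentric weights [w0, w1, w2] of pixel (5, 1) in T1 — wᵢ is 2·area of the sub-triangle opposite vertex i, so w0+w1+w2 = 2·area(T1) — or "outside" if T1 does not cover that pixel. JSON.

T0:
  2·area = 40  (B↔C swapped to make it positive)
  edge (12, 6)→(2, 10): d=(-10,4) right/bottom  bias=-1
  edge (2, 10)→(2, 6): d=(0,-4) top-left  bias=+0
  edge (2, 6)→(12, 6): d=(10,0) top-left  bias=+0
    (1,3)@(3, 7): e=[26,4,10] → #
    (2,3)@(5, 7): e=[18,12,10] → #
    (3,3)@(7, 7): e=[10,20,10] → #
    (4,3)@(9, 7): e=[2,28,10] → #
    (5,3)@(11, 7): e=[-6,36,10] → ·
    (1,4)@(3, 9): e=[6,4,30] → #
    (2,4)@(5, 9): e=[-2,12,30] → ·
    (3,4)@(7, 9): e=[-10,20,30] → ·
    (4,4)@(9, 9): e=[-18,28,30] → ·
    (1,5)@(3, 11): e=[-14,4,50] → ·
  covered (5 px):
    · · · · · ·
    · · · · · ·
    · · · · · ·
    · # # # # ·
    · # · · · ·
    · · · · · ·
    · · · · · ·
    · · · · · ·
T1:
  2·area = 40
  edge (12, 2)→(8, 8): d=(-4,6) right/bottom  bias=-1
  edge (8, 8)→(4, 4): d=(-4,-4) top-left  bias=+0
  edge (4, 4)→(12, 2): d=(8,-2) top-left  bias=+0
    (0,0)@(1, 1): e=[70,0,-30] → ·  [on edge]
    (1,1)@(3, 3): e=[50,0,-10] → ·  [on edge]
    (4,1)@(9, 3): e=[14,24,2] → #
    (5,1)@(11, 3): e=[2,32,6] → #
    (2,2)@(5, 5): e=[30,0,10] → #  [on edge]
    (3,2)@(7, 5): e=[18,8,14] → #
    (5,2)@(11, 5): e=[-6,24,22] → ·
    (2,3)@(5, 7): e=[22,-8,26] → ·
    (3,3)@(7, 7): e=[10,0,30] → #  [on edge]
    (4,3)@(9, 7): e=[-2,8,34] → ·
    (3,4)@(7, 9): e=[2,-8,46] → ·
    (4,4)@(9, 9): e=[-10,0,50] → ·  [on edge]
    (5,5)@(11, 11): e=[-30,0,70] → ·  [on edge]
  covered (6 px):
    · · · · · ·
    · · · · # #
    · · # # # ·
    · · · # · ·
    · · · · · ·
    · · · · · ·
    · · · · · ·
    · · · · · ·

Final: [32,6,2]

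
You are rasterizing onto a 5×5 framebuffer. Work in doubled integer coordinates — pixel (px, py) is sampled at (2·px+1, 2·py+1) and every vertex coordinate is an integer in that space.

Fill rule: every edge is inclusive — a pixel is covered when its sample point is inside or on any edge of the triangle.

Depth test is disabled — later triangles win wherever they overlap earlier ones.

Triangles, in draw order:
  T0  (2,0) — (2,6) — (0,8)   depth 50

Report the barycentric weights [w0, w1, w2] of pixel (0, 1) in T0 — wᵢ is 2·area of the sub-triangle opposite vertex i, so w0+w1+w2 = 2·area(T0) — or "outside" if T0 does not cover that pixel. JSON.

T0:
  2·area = 12
  edge (2, 0)→(2, 6): d=(0,6) inclusive
  edge (2, 6)→(0, 8): d=(-2,2) inclusive
  edge (0, 8)→(2, 0): d=(2,-8) inclusive
    (3,0)@(7, 1): e=[-30,0,42] → .  [on edge]
    (2,1)@(5, 3): e=[-18,0,30] → .  [on edge]
    (0,2)@(1, 5): e=[6,4,2] → X
    (1,2)@(3, 5): e=[-6,0,18] → .  [on edge]
    (0,3)@(1, 7): e=[6,0,6] → X  [on edge]
    (1,3)@(3, 7): e=[-6,-4,22] → .
    (0,4)@(1, 9): e=[6,-4,10] → .
  covered (2 px):
    . . . . .
    . . . . .
    X . . . .
    X . . . .
    . . . . .

Result: "outside"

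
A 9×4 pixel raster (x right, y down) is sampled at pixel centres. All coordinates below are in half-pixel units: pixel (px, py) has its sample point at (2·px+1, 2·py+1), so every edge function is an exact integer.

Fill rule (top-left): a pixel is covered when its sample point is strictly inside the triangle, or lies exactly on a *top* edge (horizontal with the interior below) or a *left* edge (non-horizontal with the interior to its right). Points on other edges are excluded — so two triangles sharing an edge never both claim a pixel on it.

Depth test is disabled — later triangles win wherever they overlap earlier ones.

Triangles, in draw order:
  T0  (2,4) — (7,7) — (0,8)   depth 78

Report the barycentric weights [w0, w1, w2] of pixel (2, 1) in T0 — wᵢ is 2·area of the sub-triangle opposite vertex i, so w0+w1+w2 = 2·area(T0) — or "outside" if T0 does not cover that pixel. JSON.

T0:
  2·area = 26
  edge (2, 4)→(7, 7): d=(5,3) right/bottom  bias=-1
  edge (7, 7)→(0, 8): d=(-7,1) right/bottom  bias=-1
  edge (0, 8)→(2, 4): d=(2,-4) top-left  bias=+0
    (1,2)@(3, 5): e=[2,18,6] → █
    (2,2)@(5, 5): e=[-4,16,14] → ·
    (0,3)@(1, 7): e=[18,6,2] → █
    (2,3)@(5, 7): e=[6,2,18] → █
    (3,3)@(7, 7): e=[0,0,26] → ·  [on edge]
  covered (4 px):
    · · · · · · · · ·
    · · · · · · · · ·
    · █ · · · · · · ·
    █ █ █ · · · · · ·

Final: "outside"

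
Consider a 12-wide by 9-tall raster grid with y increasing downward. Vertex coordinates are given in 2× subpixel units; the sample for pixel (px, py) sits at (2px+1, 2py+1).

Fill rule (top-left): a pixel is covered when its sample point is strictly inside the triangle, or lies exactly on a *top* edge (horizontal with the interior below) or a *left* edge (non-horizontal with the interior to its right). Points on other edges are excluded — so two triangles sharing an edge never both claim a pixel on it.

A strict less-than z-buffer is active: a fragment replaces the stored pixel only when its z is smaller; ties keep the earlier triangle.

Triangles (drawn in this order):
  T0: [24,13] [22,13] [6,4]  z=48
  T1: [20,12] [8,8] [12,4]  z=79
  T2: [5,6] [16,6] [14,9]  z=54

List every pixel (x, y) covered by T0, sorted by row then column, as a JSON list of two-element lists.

T0:
  2·area = 18
  edge (24, 13)→(22, 13): d=(-2,0) right/bottom  bias=-1
  edge (22, 13)→(6, 4): d=(-16,-9) top-left  bias=+0
  edge (6, 4)→(24, 13): d=(18,9) right/bottom  bias=-1
    (7,4)@(15, 9): e=[8,1,9] → #
    (8,4)@(17, 9): e=[8,19,-9] → ·
    (7,5)@(15, 11): e=[4,-31,45] → ·
    (9,5)@(19, 11): e=[4,5,9] → #
    (10,5)@(21, 11): e=[4,23,-9] → ·
    (0,6)@(1, 13): e=[0,-189,207] → ·  [on edge]
    (1,6)@(3, 13): e=[0,-171,189] → ·  [on edge]
    (2,6)@(5, 13): e=[0,-153,171] → ·  [on edge]
    (3,6)@(7, 13): e=[0,-135,153] → ·  [on edge]
    (4,6)@(9, 13): e=[0,-117,135] → ·  [on edge]
    (5,6)@(11, 13): e=[0,-99,117] → ·  [on edge]
    (6,6)@(13, 13): e=[0,-81,99] → ·  [on edge]
    (7,6)@(15, 13): e=[0,-63,81] → ·  [on edge]
    (8,6)@(17, 13): e=[0,-45,63] → ·  [on edge]
    (9,6)@(19, 13): e=[0,-27,45] → ·  [on edge]
    (10,6)@(21, 13): e=[0,-9,27] → ·  [on edge]
    (11,6)@(23, 13): e=[0,9,9] → ·  [on edge]
  covered (2 px):
    · · · · · · · · · · · ·
    · · · · · · · · · · · ·
    · · · · · · · · · · · ·
    · · · · · · · · · · · ·
    · · · · · · · # · · · ·
    · · · · · · · · · # · ·
    · · · · · · · · · · · ·
    · · · · · · · · · · · ·
    · · · · · · · · · · · ·
T1:
  2·area = 64
  edge (20, 12)→(8, 8): d=(-12,-4) top-left  bias=+0
  edge (8, 8)→(12, 4): d=(4,-4) top-left  bias=+0
  edge (12, 4)→(20, 12): d=(8,8) right/bottom  bias=-1
    (4,0)@(9, 1): e=[88,-24,0] → ·  [on edge]
    (7,0)@(15, 1): e=[112,0,-48] → ·  [on edge]
    (5,1)@(11, 3): e=[72,-8,0] → ·  [on edge]
    (6,1)@(13, 3): e=[80,0,-16] → ·  [on edge]
    (5,2)@(11, 5): e=[48,0,16] → #  [on edge]
    (6,2)@(13, 5): e=[56,8,0] → ·  [on edge]
    (2,3)@(5, 7): e=[0,-16,80] → ·  [on edge]
    (4,3)@(9, 7): e=[16,0,48] → #  [on edge]
    (6,3)@(13, 7): e=[32,16,16] → #
    (7,3)@(15, 7): e=[40,24,0] → ·  [on edge]
    (3,4)@(7, 9): e=[-16,0,80] → ·  [on edge]
    (4,4)@(9, 9): e=[-8,8,64] → ·
    (5,4)@(11, 9): e=[0,16,48] → #  [on edge]
    (8,4)@(17, 9): e=[24,40,0] → ·  [on edge]
    (2,5)@(5, 11): e=[-48,0,112] → ·  [on edge]
    (8,5)@(17, 11): e=[0,48,16] → #  [on edge]
    (9,5)@(19, 11): e=[8,56,0] → ·  [on edge]
    (1,6)@(3, 13): e=[-80,0,144] → ·  [on edge]
    (10,6)@(21, 13): e=[-8,72,0] → ·  [on edge]
    (11,6)@(23, 13): e=[0,80,-16] → ·  [on edge]
    (0,7)@(1, 15): e=[-112,0,176] → ·  [on edge]
    (11,7)@(23, 15): e=[-24,88,0] → ·  [on edge]
  covered (8 px):
    · · · · · · · · · · · ·
    · · · · · · · · · · · ·
    · · · · · # · · · · · ·
    · · · · # # # · · · · ·
    · · · · · # # # · · · ·
    · · · · · · · · # · · ·
    · · · · · · · · · · · ·
    · · · · · · · · · · · ·
    · · · · · · · · · · · ·
T2:
  2·area = 33
  edge (5, 6)→(16, 6): d=(11,0) top-left  bias=+0
  edge (16, 6)→(14, 9): d=(-2,3) right/bottom  bias=-1
  edge (14, 9)→(5, 6): d=(-9,-3) top-left  bias=+0
    (4,3)@(9, 7): e=[11,19,3] → #
    (5,3)@(11, 7): e=[11,13,9] → #
    (6,3)@(13, 7): e=[11,7,15] → #
    (7,3)@(15, 7): e=[11,1,21] → #
    (8,3)@(17, 7): e=[11,-5,27] → ·
    (4,4)@(9, 9): e=[33,15,-15] → ·
    (5,4)@(11, 9): e=[33,9,-9] → ·
    (6,4)@(13, 9): e=[33,3,-3] → ·
    (7,4)@(15, 9): e=[33,-3,3] → ·
  covered (4 px):
    · · · · · · · · · · · ·
    · · · · · · · · · · · ·
    · · · · · · · · · · · ·
    · · · · # # # # · · · ·
    · · · · · · · · · · · ·
    · · · · · · · · · · · ·
    · · · · · · · · · · · ·
    · · · · · · · · · · · ·
    · · · · · · · · · · · ·

Answer: [[7,4],[9,5]]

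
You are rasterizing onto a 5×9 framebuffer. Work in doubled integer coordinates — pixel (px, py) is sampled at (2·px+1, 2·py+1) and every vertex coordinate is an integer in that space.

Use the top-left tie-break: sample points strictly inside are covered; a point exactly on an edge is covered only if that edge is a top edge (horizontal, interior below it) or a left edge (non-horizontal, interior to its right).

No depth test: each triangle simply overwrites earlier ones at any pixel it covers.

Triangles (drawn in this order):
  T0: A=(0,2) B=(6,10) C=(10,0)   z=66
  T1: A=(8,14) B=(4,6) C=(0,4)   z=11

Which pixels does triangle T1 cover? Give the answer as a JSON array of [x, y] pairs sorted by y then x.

T0:
  2·area = 92  (B↔C swapped to make it positive)
  edge (0, 2)→(10, 0): d=(10,-2) top-left  bias=+0
  edge (10, 0)→(6, 10): d=(-4,10) right/bottom  bias=-1
  edge (6, 10)→(0, 2): d=(-6,-8) top-left  bias=+0
    (2,0)@(5, 1): e=[0,46,46] → X  [on edge]
    (3,0)@(7, 1): e=[4,26,62] → X
    (4,0)@(9, 1): e=[8,6,78] → X
    (0,1)@(1, 3): e=[12,78,2] → X
    (1,1)@(3, 3): e=[16,58,18] → X
    (4,1)@(9, 3): e=[28,-2,66] → .
    (0,2)@(1, 5): e=[32,70,-10] → .
    (1,2)@(3, 5): e=[36,50,6] → X
    (4,2)@(9, 5): e=[48,-10,54] → .
    (1,3)@(3, 7): e=[56,42,-6] → .
    (2,3)@(5, 7): e=[60,22,10] → X
    (4,3)@(9, 7): e=[68,-18,42] → .
  covered (12 px):
    . . X X X
    X X X X .
    . X X X .
    . . X X .
    . . . . .
    . . . . .
    . . . . .
    . . . . .
    . . . . .
T1:
  2·area = 24  (B↔C swapped to make it positive)
  edge (8, 14)→(0, 4): d=(-8,-10) top-left  bias=+0
  edge (0, 4)→(4, 6): d=(4,2) right/bottom  bias=-1
  edge (4, 6)→(8, 14): d=(4,8) right/bottom  bias=-1
    (0,2)@(1, 5): e=[2,2,20] → X
    (1,2)@(3, 5): e=[22,-2,4] → .
    (0,3)@(1, 7): e=[-14,10,28] → .
    (1,3)@(3, 7): e=[6,6,12] → X
    (2,3)@(5, 7): e=[26,2,-4] → .
    (1,4)@(3, 9): e=[-10,14,20] → .
    (2,4)@(5, 9): e=[10,10,4] → X
    (3,4)@(7, 9): e=[30,6,-12] → .
    (2,5)@(5, 11): e=[-6,18,12] → .
  covered (3 px):
    . . . . .
    . . . . .
    X . . . .
    . X . . .
    . . X . .
    . . . . .
    . . . . .
    . . . . .
    . . . . .

Final: [[0,2],[1,3],[2,4]]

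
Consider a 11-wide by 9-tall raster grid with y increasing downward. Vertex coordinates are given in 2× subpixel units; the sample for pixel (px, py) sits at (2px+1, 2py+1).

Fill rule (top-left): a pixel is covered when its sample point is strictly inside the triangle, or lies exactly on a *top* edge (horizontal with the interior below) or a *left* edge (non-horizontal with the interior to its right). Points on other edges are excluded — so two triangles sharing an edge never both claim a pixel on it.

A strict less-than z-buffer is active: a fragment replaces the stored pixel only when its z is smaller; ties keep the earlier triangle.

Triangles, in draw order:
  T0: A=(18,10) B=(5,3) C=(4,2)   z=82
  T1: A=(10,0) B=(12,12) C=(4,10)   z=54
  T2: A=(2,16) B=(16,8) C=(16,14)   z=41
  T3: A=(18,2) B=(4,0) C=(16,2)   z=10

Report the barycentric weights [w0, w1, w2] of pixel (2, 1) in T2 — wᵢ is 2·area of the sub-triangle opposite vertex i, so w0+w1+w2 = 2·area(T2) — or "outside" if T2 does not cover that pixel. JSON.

T0:
  2·area = 6
  edge (18, 10)→(5, 3): d=(-13,-7) top-left  bias=+0
  edge (5, 3)→(4, 2): d=(-1,-1) top-left  bias=+0
  edge (4, 2)→(18, 10): d=(14,8) right/bottom  bias=-1
    (1,0)@(3, 1): e=[12,0,-6] → .  [on edge]
    (2,1)@(5, 3): e=[0,0,6] → X  [on edge]
    (3,1)@(7, 3): e=[14,2,-10] → .
    (2,2)@(5, 5): e=[-26,-2,34] → .
    (3,2)@(7, 5): e=[-12,0,18] → .  [on edge]
    (4,2)@(9, 5): e=[2,2,2] → X
    (5,2)@(11, 5): e=[16,4,-14] → .
    (4,3)@(9, 7): e=[-24,0,30] → .  [on edge]
    (5,4)@(11, 9): e=[-36,0,42] → .  [on edge]
    (6,5)@(13, 11): e=[-48,0,54] → .  [on edge]
    (7,6)@(15, 13): e=[-60,0,66] → .  [on edge]
    (8,7)@(17, 15): e=[-72,0,78] → .  [on edge]
    (9,8)@(19, 17): e=[-84,0,90] → .  [on edge]
  covered (2 px):
    . . . . . . . . . . .
    . . X . . . . . . . .
    . . . . X . . . . . .
    . . . . . . . . . . .
    . . . . . . . . . . .
    . . . . . . . . . . .
    . . . . . . . . . . .
    . . . . . . . . . . .
    . . . . . . . . . . .
T1:
  2·area = 92
  edge (10, 0)→(12, 12): d=(2,12) right/bottom  bias=-1
  edge (12, 12)→(4, 10): d=(-8,-2) top-left  bias=+0
  edge (4, 10)→(10, 0): d=(6,-10) top-left  bias=+0
    (4,1)@(9, 3): e=[18,66,8] → X
    (5,1)@(11, 3): e=[-6,70,28] → .
    (3,2)@(7, 5): e=[46,46,0] → X  [on edge]
    (5,2)@(11, 5): e=[-2,54,40] → .
    (3,3)@(7, 7): e=[50,30,12] → X
    (5,3)@(11, 7): e=[2,38,52] → X
    (6,3)@(13, 7): e=[-22,42,72] → .
    (2,4)@(5, 9): e=[78,10,4] → X
    (6,4)@(13, 9): e=[-18,26,84] → .
    (2,5)@(5, 11): e=[82,-6,16] → .
    (3,5)@(7, 11): e=[58,-2,36] → .
    (4,5)@(9, 11): e=[34,2,56] → X
    (0,7)@(1, 15): e=[138,-46,0] → .  [on edge]
  covered (12 px):
    . . . . . . . . . . .
    . . . . X . . . . . .
    . . . X X . . . . . .
    . . . X X X . . . . .
    . . X X X X . . . . .
    . . . . X X . . . . .
    . . . . . . . . . . .
    . . . . . . . . . . .
    . . . . . . . . . . .
T2:
  2·area = 84
  edge (2, 16)→(16, 8): d=(14,-8) top-left  bias=+0
  edge (16, 8)→(16, 14): d=(0,6) right/bottom  bias=-1
  edge (16, 14)→(2, 16): d=(-14,2) right/bottom  bias=-1
    (7,4)@(15, 9): e=[6,6,72] → X
    (8,4)@(17, 9): e=[22,-6,68] → .
    (5,5)@(11, 11): e=[2,30,52] → X
    (6,5)@(13, 11): e=[18,18,48] → X
    (8,5)@(17, 11): e=[50,-6,40] → .
    (4,6)@(9, 13): e=[14,42,28] → X
    (8,6)@(17, 13): e=[78,-6,12] → .
    (2,7)@(5, 15): e=[10,66,8] → X
    (3,7)@(7, 15): e=[26,54,4] → X
    (4,7)@(9, 15): e=[42,42,0] → .  [on edge]
    (5,7)@(11, 15): e=[58,30,-4] → .
    (6,7)@(13, 15): e=[74,18,-8] → .
  covered (10 px):
    . . . . . . . . . . .
    . . . . . . . . . . .
    . . . . . . . . . . .
    . . . . . . . . . . .
    . . . . . . . X . . .
    . . . . . X X X . . .
    . . . . X X X X . . .
    . . X X . . . . . . .
    . . . . . . . . . . .
T3:
  2·area = 4  (B↔C swapped to make it positive)
  edge (18, 2)→(16, 2): d=(-2,0) right/bottom  bias=-1
  edge (16, 2)→(4, 0): d=(-12,-2) top-left  bias=+0
  edge (4, 0)→(18, 2): d=(14,2) right/bottom  bias=-1
    (5,0)@(11, 1): e=[2,2,0] → .  [on edge]
  covered (0 px):
    . . . . . . . . . . .
    . . . . . . . . . . .
    . . . . . . . . . . .
    . . . . . . . . . . .
    . . . . . . . . . . .
    . . . . . . . . . . .
    . . . . . . . . . . .
    . . . . . . . . . . .
    . . . . . . . . . . .

Final: "outside"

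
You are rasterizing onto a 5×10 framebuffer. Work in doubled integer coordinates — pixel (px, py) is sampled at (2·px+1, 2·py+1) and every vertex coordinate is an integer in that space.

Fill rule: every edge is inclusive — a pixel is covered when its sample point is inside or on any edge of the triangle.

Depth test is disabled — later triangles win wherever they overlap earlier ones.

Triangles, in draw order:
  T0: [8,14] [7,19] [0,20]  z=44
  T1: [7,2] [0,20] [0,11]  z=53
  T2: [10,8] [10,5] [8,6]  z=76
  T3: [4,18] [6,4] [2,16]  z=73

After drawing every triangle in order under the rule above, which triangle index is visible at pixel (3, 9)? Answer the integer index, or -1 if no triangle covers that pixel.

T0:
  2·area = 34
  edge (8, 14)→(7, 19): d=(-1,5) inclusive
  edge (7, 19)→(0, 20): d=(-7,1) inclusive
  edge (0, 20)→(8, 14): d=(8,-6) inclusive
    (4,4)@(9, 9): e=[0,68,-34] → .  [on edge]
    (3,7)@(7, 15): e=[4,28,2] → X
    (4,7)@(9, 15): e=[-6,26,14] → .
    (2,8)@(5, 17): e=[12,16,6] → X
    (4,8)@(9, 17): e=[-8,12,30] → .
    (1,9)@(3, 19): e=[20,4,10] → X
    (3,9)@(7, 19): e=[0,0,34] → X  [on edge]
    (4,9)@(9, 19): e=[-10,-2,46] → .
  covered (6 px):
    . . . . .
    . . . . .
    . . . . .
    . . . . .
    . . . . .
    . . . . .
    . . . . .
    . . . X .
    . . X X .
    . X X X .
T1:
  2·area = 63
  edge (7, 2)→(0, 20): d=(-7,18) inclusive
  edge (0, 20)→(0, 11): d=(0,-9) inclusive
  edge (0, 11)→(7, 2): d=(7,-9) inclusive
    (2,2)@(5, 5): e=[15,45,3] → X
    (3,2)@(7, 5): e=[-21,63,21] → .
    (2,3)@(5, 7): e=[1,45,17] → X
    (3,3)@(7, 7): e=[-35,63,35] → .
    (1,4)@(3, 9): e=[23,27,13] → X
    (2,4)@(5, 9): e=[-13,45,31] → .
    (0,5)@(1, 11): e=[45,9,9] → X
    (2,5)@(5, 11): e=[-27,45,45] → .
    (0,6)@(1, 13): e=[31,9,23] → X
    (1,6)@(3, 13): e=[-5,27,41] → .
    (0,7)@(1, 15): e=[17,9,37] → X
    (1,7)@(3, 15): e=[-19,27,55] → .
  covered (8 px):
    . . . . .
    . . . . .
    . . X . .
    . . X . .
    . X . . .
    X X . . .
    X . . . .
    X . . . .
    X . . . .
    . . . . .
T2:
  2·area = 6  (B↔C swapped to make it positive)
  edge (10, 8)→(8, 6): d=(-2,-2) inclusive
  edge (8, 6)→(10, 5): d=(2,-1) inclusive
  edge (10, 5)→(10, 8): d=(0,3) inclusive
    (1,0)@(3, 1): e=[0,-15,21] → .  [on edge]
    (2,1)@(5, 3): e=[0,-9,15] → .  [on edge]
    (3,2)@(7, 5): e=[0,-3,9] → .  [on edge]
    (4,3)@(9, 7): e=[0,3,3] → X  [on edge]
    (4,4)@(9, 9): e=[-4,7,3] → .
  covered (1 px):
    . . . . .
    . . . . .
    . . . . .
    . . . . X
    . . . . .
    . . . . .
    . . . . .
    . . . . .
    . . . . .
    . . . . .
T3:
  2·area = 32  (B↔C swapped to make it positive)
  edge (4, 18)→(2, 16): d=(-2,-2) inclusive
  edge (2, 16)→(6, 4): d=(4,-12) inclusive
  edge (6, 4)→(4, 18): d=(-2,14) inclusive
    (3,0)@(7, 1): e=[40,0,-8] → .  [on edge]
    (2,3)@(5, 7): e=[24,0,8] → X  [on edge]
    (3,3)@(7, 7): e=[28,24,-20] → .
    (2,4)@(5, 9): e=[20,8,4] → X
    (3,4)@(7, 9): e=[24,32,-24] → .
    (2,5)@(5, 11): e=[16,16,0] → X  [on edge]
    (3,5)@(7, 11): e=[20,40,-28] → .
    (1,6)@(3, 13): e=[8,0,24] → X  [on edge]
    (2,6)@(5, 13): e=[12,24,-4] → .
    (0,7)@(1, 15): e=[0,-16,48] → .  [on edge]
    (1,7)@(3, 15): e=[4,8,20] → X
    (2,7)@(5, 15): e=[8,32,-8] → .
    (1,8)@(3, 17): e=[0,16,16] → X  [on edge]
    (0,9)@(1, 19): e=[-8,0,40] → .  [on edge]
    (2,9)@(5, 19): e=[0,48,-16] → .  [on edge]
  covered (6 px):
    . . . . .
    . . . . .
    . . . . .
    . . X . .
    . . X . .
    . . X . .
    . X . . .
    . X . . .
    . X . . .
    . . . . .

Z-buffer (winner per pixel, '.' = empty):
  . . . . .
  . . . . .
  . . 1 . .
  . . 3 . 2
  . 1 3 . .
  1 1 3 . .
  1 3 . . .
  1 3 . 0 .
  1 3 0 0 .
  . 0 0 0 .

Result: 0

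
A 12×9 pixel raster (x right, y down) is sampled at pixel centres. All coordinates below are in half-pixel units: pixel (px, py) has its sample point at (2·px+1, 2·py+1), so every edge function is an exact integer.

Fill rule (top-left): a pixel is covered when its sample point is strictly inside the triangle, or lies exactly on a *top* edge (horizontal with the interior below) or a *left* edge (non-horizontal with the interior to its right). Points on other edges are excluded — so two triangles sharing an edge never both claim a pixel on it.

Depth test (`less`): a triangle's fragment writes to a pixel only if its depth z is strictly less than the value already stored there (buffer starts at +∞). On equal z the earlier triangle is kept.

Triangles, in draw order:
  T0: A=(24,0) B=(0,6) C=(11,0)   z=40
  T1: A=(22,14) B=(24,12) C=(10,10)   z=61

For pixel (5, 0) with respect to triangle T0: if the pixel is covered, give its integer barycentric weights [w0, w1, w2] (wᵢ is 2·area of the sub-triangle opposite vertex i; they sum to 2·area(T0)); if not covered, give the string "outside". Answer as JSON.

T0:
  2·area = 78
  edge (24, 0)→(0, 6): d=(-24,6) right/bottom  bias=-1
  edge (0, 6)→(11, 0): d=(11,-6) top-left  bias=+0
  edge (11, 0)→(24, 0): d=(13,0) top-left  bias=+0
    (5,0)@(11, 1): e=[54,11,13] → █
    (6,0)@(13, 1): e=[42,23,13] → █
    (7,0)@(15, 1): e=[30,35,13] → █
    (8,0)@(17, 1): e=[18,47,13] → █
    (9,0)@(19, 1): e=[6,59,13] → █
    (10,0)@(21, 1): e=[-6,71,13] → ·
    (3,1)@(7, 3): e=[30,9,39] → █
    (4,1)@(9, 3): e=[18,21,39] → █
    (6,1)@(13, 3): e=[-6,45,39] → ·
    (7,1)@(15, 3): e=[-18,57,39] → ·
    (8,1)@(17, 3): e=[-30,69,39] → ·
    (9,1)@(19, 3): e=[-42,81,39] → ·
  covered (9 px):
    · · · · · █ █ █ █ █ · ·
    · · · █ █ █ · · · · · ·
    · █ · · · · · · · · · ·
    · · · · · · · · · · · ·
    · · · · · · · · · · · ·
    · · · · · · · · · · · ·
    · · · · · · · · · · · ·
    · · · · · · · · · · · ·
    · · · · · · · · · · · ·
T1:
  2·area = 32  (B↔C swapped to make it positive)
  edge (22, 14)→(10, 10): d=(-12,-4) top-left  bias=+0
  edge (10, 10)→(24, 12): d=(14,2) right/bottom  bias=-1
  edge (24, 12)→(22, 14): d=(-2,2) right/bottom  bias=-1
    (0,3)@(1, 7): e=[0,-24,56] → ·  [on edge]
    (1,4)@(3, 9): e=[-16,0,48] → ·  [on edge]
    (3,4)@(7, 9): e=[0,-8,40] → ·  [on edge]
    (6,5)@(13, 11): e=[0,8,24] → █  [on edge]
    (7,5)@(15, 11): e=[8,4,20] → █
    (8,5)@(17, 11): e=[16,0,16] → ·  [on edge]
    (6,6)@(13, 13): e=[-24,36,20] → ·
    (7,6)@(15, 13): e=[-16,32,16] → ·
    (9,6)@(19, 13): e=[0,24,8] → █  [on edge]
    (10,6)@(21, 13): e=[8,20,4] → █
    (11,6)@(23, 13): e=[16,16,0] → ·  [on edge]
    (9,7)@(19, 15): e=[-24,52,4] → ·
    (10,7)@(21, 15): e=[-16,48,0] → ·  [on edge]
    (9,8)@(19, 17): e=[-48,80,0] → ·  [on edge]
  covered (4 px):
    · · · · · · · · · · · ·
    · · · · · · · · · · · ·
    · · · · · · · · · · · ·
    · · · · · · · · · · · ·
    · · · · · · · · · · · ·
    · · · · · · █ █ · · · ·
    · · · · · · · · · █ █ ·
    · · · · · · · · · · · ·
    · · · · · · · · · · · ·

Result: [11,13,54]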